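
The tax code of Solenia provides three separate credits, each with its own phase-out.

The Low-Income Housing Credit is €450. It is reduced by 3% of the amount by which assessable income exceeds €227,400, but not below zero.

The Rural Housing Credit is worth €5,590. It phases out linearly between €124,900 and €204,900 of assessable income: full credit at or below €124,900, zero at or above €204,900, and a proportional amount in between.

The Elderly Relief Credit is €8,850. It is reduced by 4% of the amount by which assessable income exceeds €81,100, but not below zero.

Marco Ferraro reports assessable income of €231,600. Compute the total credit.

€3,154

Low-Income Housing Credit: 3% of the €4,200 excess over €227,400 is €126; credit = €450 − €126 = €324.
Rural Housing Credit: €231,600 is at or above €204,900, so the credit is €0.
Elderly Relief Credit: 4% of the €150,500 excess over €81,100 is €6,020; credit = €8,850 − €6,020 = €2,830.
Total: €324 + €0 + €2,830 = €3,154.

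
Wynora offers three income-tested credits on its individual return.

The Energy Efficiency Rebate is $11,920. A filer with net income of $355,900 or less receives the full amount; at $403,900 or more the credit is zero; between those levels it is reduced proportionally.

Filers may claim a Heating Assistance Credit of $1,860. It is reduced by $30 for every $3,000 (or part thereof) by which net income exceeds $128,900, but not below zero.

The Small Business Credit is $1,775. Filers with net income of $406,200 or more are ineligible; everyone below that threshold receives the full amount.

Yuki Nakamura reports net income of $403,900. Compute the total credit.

$1,775

Energy Efficiency Rebate: $403,900 is at or above $403,900, so the credit is $0.
Heating Assistance Credit: income exceeds $128,900 by $275,000 → 92 increments × $30 = $2,760 ≥ base, so the credit is $0.
Small Business Credit: $403,900 is below the $406,200 cutoff, so the full $1,775 applies.
Total: $0 + $0 + $1,775 = $1,775.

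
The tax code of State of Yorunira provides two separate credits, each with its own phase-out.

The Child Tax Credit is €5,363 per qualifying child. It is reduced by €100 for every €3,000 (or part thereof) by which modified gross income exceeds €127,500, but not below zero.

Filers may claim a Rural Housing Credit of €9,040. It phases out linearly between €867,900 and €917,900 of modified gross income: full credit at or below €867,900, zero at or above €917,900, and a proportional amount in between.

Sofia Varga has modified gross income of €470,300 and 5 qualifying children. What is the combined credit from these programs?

€24,355

Child Tax Credit: base = 5 × €5,363 = €26,815. income exceeds €127,500 by €342,800, which is 115 full-or-partial €3,000 increments; reduction = 115 × €100 = €11,500, leaving €15,315.
Rural Housing Credit: €470,300 is at or below the €867,900 threshold, so the full €9,040 applies.
Total: €15,315 + €9,040 = €24,355.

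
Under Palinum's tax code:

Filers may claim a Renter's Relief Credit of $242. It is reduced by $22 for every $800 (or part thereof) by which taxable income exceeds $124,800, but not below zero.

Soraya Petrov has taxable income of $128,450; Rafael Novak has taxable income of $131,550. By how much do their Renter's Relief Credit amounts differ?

$88

Soraya ($128,450): Renter's Relief Credit: income exceeds $124,800 by $3,650, which is 5 full-or-partial $800 increments; reduction = 5 × $22 = $110, leaving $132.
Rafael ($131,550): Renter's Relief Credit: income exceeds $124,800 by $6,750, which is 9 full-or-partial $800 increments; reduction = 9 × $22 = $198, leaving $44.
Difference: |$132 − $44| = $88.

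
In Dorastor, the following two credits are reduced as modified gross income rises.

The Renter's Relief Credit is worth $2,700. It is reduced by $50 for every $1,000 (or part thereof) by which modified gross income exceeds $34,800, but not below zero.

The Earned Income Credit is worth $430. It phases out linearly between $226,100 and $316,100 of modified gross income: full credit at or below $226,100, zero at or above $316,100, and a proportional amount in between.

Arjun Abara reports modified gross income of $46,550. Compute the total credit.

Renter's Relief Credit: income exceeds $34,800 by $11,750, which is 12 full-or-partial $1,000 increments; reduction = 12 × $50 = $600, leaving $2,100.
Earned Income Credit: $46,550 is at or below the $226,100 threshold, so the full $430 applies.
Total: $2,100 + $430 = $2,530.

$2,530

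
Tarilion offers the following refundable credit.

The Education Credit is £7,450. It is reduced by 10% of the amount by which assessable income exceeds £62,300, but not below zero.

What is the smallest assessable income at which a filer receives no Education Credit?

The credit falls by 10% of each pound above £62,300, so it reaches zero when the excess is £7,450 / 10% = £74,500: income = £62,300 + £74,500 = £136,800.

£136,800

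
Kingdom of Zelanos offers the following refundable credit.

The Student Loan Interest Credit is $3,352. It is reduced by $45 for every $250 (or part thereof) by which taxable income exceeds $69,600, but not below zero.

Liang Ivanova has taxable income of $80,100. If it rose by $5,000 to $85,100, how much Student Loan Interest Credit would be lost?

$900

At $80,100 — income exceeds $69,600 by $10,500, which is 42 full-or-partial $250 increments; reduction = 42 × $45 = $1,890, leaving $1,462.
At $85,100 — income exceeds $69,600 by $15,500, which is 62 full-or-partial $250 increments; reduction = 62 × $45 = $2,790, leaving $562.
Lost: $1,462 − $562 = $900.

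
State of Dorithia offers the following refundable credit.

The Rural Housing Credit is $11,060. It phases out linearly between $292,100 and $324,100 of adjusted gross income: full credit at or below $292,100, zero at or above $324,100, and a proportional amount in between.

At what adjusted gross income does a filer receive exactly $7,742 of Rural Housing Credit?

$7,742 is 7,742/11,060 of the full $11,060, so 3,318/11,060 of the $32,000 range has been used: income = $292,100 + $32,000 × 3,318/11,060 = $301,700.

$301,700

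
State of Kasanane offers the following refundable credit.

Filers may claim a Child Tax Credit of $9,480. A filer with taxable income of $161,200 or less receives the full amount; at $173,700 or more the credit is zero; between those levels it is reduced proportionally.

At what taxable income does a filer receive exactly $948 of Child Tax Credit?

$172,450

$948 is 948/9,480 of the full $9,480, so 8,532/9,480 of the $12,500 range has been used: income = $161,200 + $12,500 × 8,532/9,480 = $172,450.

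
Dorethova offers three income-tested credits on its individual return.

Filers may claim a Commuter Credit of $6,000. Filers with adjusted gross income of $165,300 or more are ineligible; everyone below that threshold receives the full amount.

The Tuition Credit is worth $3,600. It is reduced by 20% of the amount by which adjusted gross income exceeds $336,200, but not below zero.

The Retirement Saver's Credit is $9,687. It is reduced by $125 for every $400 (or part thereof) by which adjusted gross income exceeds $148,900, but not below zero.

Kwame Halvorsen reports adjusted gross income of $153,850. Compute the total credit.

$17,662

Commuter Credit: $153,850 is below the $165,300 cutoff, so the full $6,000 applies.
Tuition Credit: $153,850 is at or below the $336,200 threshold, so the full $3,600 applies.
Retirement Saver's Credit: income exceeds $148,900 by $4,950, which is 13 full-or-partial $400 increments; reduction = 13 × $125 = $1,625, leaving $8,062.
Total: $6,000 + $3,600 + $8,062 = $17,662.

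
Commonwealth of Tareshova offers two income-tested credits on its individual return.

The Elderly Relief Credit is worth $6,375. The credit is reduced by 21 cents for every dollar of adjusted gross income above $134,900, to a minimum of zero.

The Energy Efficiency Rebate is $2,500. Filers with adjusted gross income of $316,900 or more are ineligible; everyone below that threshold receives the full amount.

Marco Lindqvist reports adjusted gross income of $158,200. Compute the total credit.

Elderly Relief Credit: 21% of the $23,300 excess over $134,900 is $4,893; credit = $6,375 − $4,893 = $1,482.
Energy Efficiency Rebate: $158,200 is below the $316,900 cutoff, so the full $2,500 applies.
Total: $1,482 + $2,500 = $3,982.

$3,982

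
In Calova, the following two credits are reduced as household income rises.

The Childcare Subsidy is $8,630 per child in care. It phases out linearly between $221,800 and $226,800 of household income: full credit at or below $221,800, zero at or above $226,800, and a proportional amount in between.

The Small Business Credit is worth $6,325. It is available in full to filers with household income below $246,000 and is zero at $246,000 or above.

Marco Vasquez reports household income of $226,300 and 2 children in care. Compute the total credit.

$8,051

Childcare Subsidy: base = 2 × $8,630 = $17,260. $226,300 is $4,500 into a $5,000 phase-out range, leaving 500/5,000 of the credit: $17,260 × 500/5,000 = $1,726.
Small Business Credit: $226,300 is below the $246,000 cutoff, so the full $6,325 applies.
Total: $1,726 + $6,325 = $8,051.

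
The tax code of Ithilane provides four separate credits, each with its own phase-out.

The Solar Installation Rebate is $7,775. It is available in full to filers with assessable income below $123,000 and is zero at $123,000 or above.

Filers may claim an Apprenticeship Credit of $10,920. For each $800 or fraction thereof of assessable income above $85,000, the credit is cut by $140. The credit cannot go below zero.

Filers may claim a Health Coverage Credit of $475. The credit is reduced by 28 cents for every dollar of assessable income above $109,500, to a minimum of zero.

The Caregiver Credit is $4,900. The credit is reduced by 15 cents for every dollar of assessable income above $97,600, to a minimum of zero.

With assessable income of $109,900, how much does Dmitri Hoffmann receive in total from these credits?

$17,633

Solar Installation Rebate: $109,900 is below the $123,000 cutoff, so the full $7,775 applies.
Apprenticeship Credit: income exceeds $85,000 by $24,900, which is 32 full-or-partial $800 increments; reduction = 32 × $140 = $4,480, leaving $6,440.
Health Coverage Credit: 28% of the $400 excess over $109,500 is $112; credit = $475 − $112 = $363.
Caregiver Credit: 15% of the $12,300 excess over $97,600 is $1,845; credit = $4,900 − $1,845 = $3,055.
Total: $7,775 + $6,440 + $363 + $3,055 = $17,633.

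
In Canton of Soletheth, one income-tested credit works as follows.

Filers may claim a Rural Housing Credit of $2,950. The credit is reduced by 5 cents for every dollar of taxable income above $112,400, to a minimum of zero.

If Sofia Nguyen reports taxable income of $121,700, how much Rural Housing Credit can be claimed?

Rural Housing Credit: 5% of the $9,300 excess over $112,400 is $465; credit = $2,950 − $465 = $2,485.

$2,485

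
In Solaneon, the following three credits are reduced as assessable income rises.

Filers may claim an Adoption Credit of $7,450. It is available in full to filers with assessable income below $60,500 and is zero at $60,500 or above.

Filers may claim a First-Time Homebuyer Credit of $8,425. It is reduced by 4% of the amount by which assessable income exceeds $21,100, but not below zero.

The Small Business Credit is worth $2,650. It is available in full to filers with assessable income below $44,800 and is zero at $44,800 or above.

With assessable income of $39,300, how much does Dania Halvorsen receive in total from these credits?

$17,797

Adoption Credit: $39,300 is below the $60,500 cutoff, so the full $7,450 applies.
First-Time Homebuyer Credit: 4% of the $18,200 excess over $21,100 is $728; credit = $8,425 − $728 = $7,697.
Small Business Credit: $39,300 is below the $44,800 cutoff, so the full $2,650 applies.
Total: $7,450 + $7,697 + $2,650 = $17,797.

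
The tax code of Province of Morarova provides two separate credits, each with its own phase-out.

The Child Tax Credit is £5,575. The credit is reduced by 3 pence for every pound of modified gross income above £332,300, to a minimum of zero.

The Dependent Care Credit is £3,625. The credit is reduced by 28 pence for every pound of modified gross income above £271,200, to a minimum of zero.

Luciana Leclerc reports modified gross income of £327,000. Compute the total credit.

Child Tax Credit: £327,000 is at or below the £332,300 threshold, so the full £5,575 applies.
Dependent Care Credit: 28% of the £55,800 excess over £271,200 is £15,624 ≥ base, so the credit is £0.
Total: £5,575 + £0 = £5,575.

£5,575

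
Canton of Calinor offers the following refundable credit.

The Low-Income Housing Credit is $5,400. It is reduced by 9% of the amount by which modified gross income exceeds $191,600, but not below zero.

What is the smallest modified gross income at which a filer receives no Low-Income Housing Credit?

The credit falls by 9% of each dollar above $191,600, so it reaches zero when the excess is $5,400 / 9% = $60,000: income = $191,600 + $60,000 = $251,600.

$251,600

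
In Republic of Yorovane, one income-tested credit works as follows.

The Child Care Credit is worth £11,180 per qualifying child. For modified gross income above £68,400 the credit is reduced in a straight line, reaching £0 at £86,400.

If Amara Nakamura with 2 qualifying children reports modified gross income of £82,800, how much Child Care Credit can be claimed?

Child Care Credit: base = 2 × £11,180 = £22,360. £82,800 is £14,400 into a £18,000 phase-out range, leaving 3,600/18,000 of the credit: £22,360 × 3,600/18,000 = £4,472.

£4,472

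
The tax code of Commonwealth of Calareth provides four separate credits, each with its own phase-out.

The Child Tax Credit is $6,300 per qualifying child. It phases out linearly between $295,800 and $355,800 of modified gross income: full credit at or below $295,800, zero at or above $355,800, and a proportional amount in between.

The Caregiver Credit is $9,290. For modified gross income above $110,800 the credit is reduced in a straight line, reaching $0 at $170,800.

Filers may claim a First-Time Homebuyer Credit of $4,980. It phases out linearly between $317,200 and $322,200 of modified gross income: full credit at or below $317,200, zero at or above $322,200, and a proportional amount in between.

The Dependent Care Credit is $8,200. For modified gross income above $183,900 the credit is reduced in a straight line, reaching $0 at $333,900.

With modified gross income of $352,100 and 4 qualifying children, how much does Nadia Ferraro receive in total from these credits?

Child Tax Credit: base = 4 × $6,300 = $25,200. $352,100 is $56,300 into a $60,000 phase-out range, leaving 3,700/60,000 of the credit: $25,200 × 3,700/60,000 = $1,554.
Caregiver Credit: $352,100 is at or above $170,800, so the credit is $0.
First-Time Homebuyer Credit: $352,100 is at or above $322,200, so the credit is $0.
Dependent Care Credit: $352,100 is at or above $333,900, so the credit is $0.
Total: $1,554 + $0 + $0 + $0 = $1,554.

$1,554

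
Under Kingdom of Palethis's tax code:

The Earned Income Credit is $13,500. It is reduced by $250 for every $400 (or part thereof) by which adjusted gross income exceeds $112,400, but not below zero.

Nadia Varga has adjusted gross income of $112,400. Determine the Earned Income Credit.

$13,500

Earned Income Credit: $112,400 is at or below the $112,400 threshold, so the full $13,500 applies.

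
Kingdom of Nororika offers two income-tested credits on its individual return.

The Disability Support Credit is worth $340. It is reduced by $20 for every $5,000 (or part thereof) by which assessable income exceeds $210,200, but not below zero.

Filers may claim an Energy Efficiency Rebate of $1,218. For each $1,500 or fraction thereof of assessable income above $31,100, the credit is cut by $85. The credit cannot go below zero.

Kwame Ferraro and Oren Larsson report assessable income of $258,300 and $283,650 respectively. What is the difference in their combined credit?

$100

Kwame ($258,300): Disability Support Credit: income exceeds $210,200 by $48,100, which is 10 full-or-partial $5,000 increments; reduction = 10 × $20 = $200, leaving $140. Energy Efficiency Rebate: income exceeds $31,100 by $227,200 → 152 increments × $85 = $12,920 ≥ base, so the credit is $0. total $140 + $0 = $140
Oren ($283,650): Disability Support Credit: income exceeds $210,200 by $73,450, which is 15 full-or-partial $5,000 increments; reduction = 15 × $20 = $300, leaving $40. Energy Efficiency Rebate: income exceeds $31,100 by $252,550 → 169 increments × $85 = $14,365 ≥ base, so the credit is $0. total $40 + $0 = $40
Difference: |$140 − $40| = $100.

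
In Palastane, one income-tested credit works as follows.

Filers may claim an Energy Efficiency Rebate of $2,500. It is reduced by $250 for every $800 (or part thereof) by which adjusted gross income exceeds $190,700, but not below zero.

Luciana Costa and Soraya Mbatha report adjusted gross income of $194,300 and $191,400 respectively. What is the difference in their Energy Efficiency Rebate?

Luciana ($194,300): Energy Efficiency Rebate: income exceeds $190,700 by $3,600, which is 5 full-or-partial $800 increments; reduction = 5 × $250 = $1,250, leaving $1,250.
Soraya ($191,400): Energy Efficiency Rebate: income exceeds $190,700 by $700, which is 1 full-or-partial $800 increment; reduction = 1 × $250 = $250, leaving $2,250.
Difference: |$1,250 − $2,250| = $1,000.

$1,000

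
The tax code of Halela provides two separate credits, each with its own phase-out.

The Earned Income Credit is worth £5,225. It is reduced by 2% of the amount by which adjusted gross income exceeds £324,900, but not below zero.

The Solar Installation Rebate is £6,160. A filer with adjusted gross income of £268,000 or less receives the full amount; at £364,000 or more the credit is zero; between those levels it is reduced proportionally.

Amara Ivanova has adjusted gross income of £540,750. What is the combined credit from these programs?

£908

Earned Income Credit: 2% of the £215,850 excess over £324,900 is £4,317; credit = £5,225 − £4,317 = £908.
Solar Installation Rebate: £540,750 is at or above £364,000, so the credit is £0.
Total: £908 + £0 = £908.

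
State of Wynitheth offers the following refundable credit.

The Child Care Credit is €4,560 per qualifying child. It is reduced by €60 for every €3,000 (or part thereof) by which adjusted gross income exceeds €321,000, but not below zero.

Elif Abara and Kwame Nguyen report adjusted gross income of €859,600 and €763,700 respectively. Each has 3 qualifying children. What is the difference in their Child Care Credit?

€1,920

Elif (€859,600): Child Care Credit: base = 3 × €4,560 = €13,680. income exceeds €321,000 by €538,600, which is 180 full-or-partial €3,000 increments; reduction = 180 × €60 = €10,800, leaving €2,880.
Kwame (€763,700): Child Care Credit: base = 3 × €4,560 = €13,680. income exceeds €321,000 by €442,700, which is 148 full-or-partial €3,000 increments; reduction = 148 × €60 = €8,880, leaving €4,800.
Difference: |€2,880 − €4,800| = €1,920.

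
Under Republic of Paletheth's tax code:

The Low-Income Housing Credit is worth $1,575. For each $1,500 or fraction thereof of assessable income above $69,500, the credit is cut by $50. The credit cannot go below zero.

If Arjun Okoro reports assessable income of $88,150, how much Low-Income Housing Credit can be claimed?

$925

Low-Income Housing Credit: income exceeds $69,500 by $18,650, which is 13 full-or-partial $1,500 increments; reduction = 13 × $50 = $650, leaving $925.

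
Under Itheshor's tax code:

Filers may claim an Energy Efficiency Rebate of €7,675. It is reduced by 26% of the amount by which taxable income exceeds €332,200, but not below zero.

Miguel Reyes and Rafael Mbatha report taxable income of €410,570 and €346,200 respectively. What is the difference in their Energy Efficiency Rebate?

€4,035

Miguel (€410,570): Energy Efficiency Rebate: 26% of the €78,370 excess over €332,200 is €20,376.20 ≥ base, so the credit is €0.
Rafael (€346,200): Energy Efficiency Rebate: 26% of the €14,000 excess over €332,200 is €3,640; credit = €7,675 − €3,640 = €4,035.
Difference: |€0 − €4,035| = €4,035.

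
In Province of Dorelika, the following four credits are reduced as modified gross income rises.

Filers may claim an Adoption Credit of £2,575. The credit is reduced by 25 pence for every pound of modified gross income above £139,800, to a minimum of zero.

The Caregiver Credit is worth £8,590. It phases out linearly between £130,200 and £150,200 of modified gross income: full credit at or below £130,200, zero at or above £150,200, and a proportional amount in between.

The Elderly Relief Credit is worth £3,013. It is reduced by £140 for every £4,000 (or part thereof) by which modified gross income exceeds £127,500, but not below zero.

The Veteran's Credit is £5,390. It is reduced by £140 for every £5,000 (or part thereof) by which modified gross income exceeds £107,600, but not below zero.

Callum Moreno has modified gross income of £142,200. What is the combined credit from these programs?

£12,274

Adoption Credit: 25% of the £2,400 excess over £139,800 is £600; credit = £2,575 − £600 = £1,975.
Caregiver Credit: £142,200 is £12,000 into a £20,000 phase-out range, leaving 8,000/20,000 of the credit: £8,590 × 8,000/20,000 = £3,436.
Elderly Relief Credit: income exceeds £127,500 by £14,700, which is 4 full-or-partial £4,000 increments; reduction = 4 × £140 = £560, leaving £2,453.
Veteran's Credit: income exceeds £107,600 by £34,600, which is 7 full-or-partial £5,000 increments; reduction = 7 × £140 = £980, leaving £4,410.
Total: £1,975 + £3,436 + £2,453 + £4,410 = £12,274.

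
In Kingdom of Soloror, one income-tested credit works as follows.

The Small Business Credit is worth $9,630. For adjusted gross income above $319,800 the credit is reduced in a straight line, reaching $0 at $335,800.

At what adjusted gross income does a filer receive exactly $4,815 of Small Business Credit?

$4,815 is 4,815/9,630 of the full $9,630, so 4,815/9,630 of the $16,000 range has been used: income = $319,800 + $16,000 × 4,815/9,630 = $327,800.

$327,800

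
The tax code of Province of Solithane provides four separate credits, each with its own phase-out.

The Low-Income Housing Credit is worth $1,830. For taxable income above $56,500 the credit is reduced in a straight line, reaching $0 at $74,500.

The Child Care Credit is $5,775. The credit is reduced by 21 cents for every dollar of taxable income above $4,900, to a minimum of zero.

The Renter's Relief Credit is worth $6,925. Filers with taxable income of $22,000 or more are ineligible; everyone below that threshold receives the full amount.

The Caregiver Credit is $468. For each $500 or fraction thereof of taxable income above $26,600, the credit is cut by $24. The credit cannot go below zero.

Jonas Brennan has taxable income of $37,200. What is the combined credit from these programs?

$1,830

Low-Income Housing Credit: $37,200 is at or below the $56,500 threshold, so the full $1,830 applies.
Child Care Credit: 21% of the $32,300 excess over $4,900 is $6,783 ≥ base, so the credit is $0.
Renter's Relief Credit: $37,200 meets or exceeds the $22,000 cutoff, so the credit is $0.
Caregiver Credit: income exceeds $26,600 by $10,600 → 22 increments × $24 = $528 ≥ base, so the credit is $0.
Total: $1,830 + $0 + $0 + $0 = $1,830.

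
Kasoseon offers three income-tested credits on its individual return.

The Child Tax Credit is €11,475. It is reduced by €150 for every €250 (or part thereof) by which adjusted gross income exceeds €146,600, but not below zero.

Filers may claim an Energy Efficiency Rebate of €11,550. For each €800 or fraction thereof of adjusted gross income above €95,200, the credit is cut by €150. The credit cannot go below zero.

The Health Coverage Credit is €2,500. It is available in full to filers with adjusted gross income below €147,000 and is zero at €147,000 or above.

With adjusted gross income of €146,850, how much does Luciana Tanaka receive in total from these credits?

Child Tax Credit: income exceeds €146,600 by €250, which is 1 full-or-partial €250 increment; reduction = 1 × €150 = €150, leaving €11,325.
Energy Efficiency Rebate: income exceeds €95,200 by €51,650, which is 65 full-or-partial €800 increments; reduction = 65 × €150 = €9,750, leaving €1,800.
Health Coverage Credit: €146,850 is below the €147,000 cutoff, so the full €2,500 applies.
Total: €11,325 + €1,800 + €2,500 = €15,625.

€15,625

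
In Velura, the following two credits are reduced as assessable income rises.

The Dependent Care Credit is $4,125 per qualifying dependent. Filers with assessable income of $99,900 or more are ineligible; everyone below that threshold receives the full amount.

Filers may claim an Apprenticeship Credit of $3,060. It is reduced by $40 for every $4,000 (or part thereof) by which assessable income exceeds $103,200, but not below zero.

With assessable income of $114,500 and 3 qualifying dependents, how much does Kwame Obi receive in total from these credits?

Dependent Care Credit: base = 3 × $4,125 = $12,375. $114,500 meets or exceeds the $99,900 cutoff, so the credit is $0.
Apprenticeship Credit: income exceeds $103,200 by $11,300, which is 3 full-or-partial $4,000 increments; reduction = 3 × $40 = $120, leaving $2,940.
Total: $0 + $2,940 = $2,940.

$2,940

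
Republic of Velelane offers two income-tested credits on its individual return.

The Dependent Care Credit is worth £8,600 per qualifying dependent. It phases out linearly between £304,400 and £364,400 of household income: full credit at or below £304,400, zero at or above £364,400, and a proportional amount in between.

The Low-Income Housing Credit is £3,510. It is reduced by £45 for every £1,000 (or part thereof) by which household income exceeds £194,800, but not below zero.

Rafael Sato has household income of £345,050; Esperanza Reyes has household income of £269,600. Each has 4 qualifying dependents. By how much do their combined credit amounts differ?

£23,441

Rafael (£345,050): Dependent Care Credit: base = 4 × £8,600 = £34,400. £345,050 is £40,650 into a £60,000 phase-out range, leaving 19,350/60,000 of the credit: £34,400 × 19,350/60,000 = £11,094. Low-Income Housing Credit: income exceeds £194,800 by £150,250 → 151 increments × £45 = £6,795 ≥ base, so the credit is £0. total £11,094 + £0 = £11,094
Esperanza (£269,600): Dependent Care Credit: base = 4 × £8,600 = £34,400. £269,600 is at or below the £304,400 threshold, so the full £34,400 applies. Low-Income Housing Credit: income exceeds £194,800 by £74,800, which is 75 full-or-partial £1,000 increments; reduction = 75 × £45 = £3,375, leaving £135. total £34,400 + £135 = £34,535
Difference: |£11,094 − £34,535| = £23,441.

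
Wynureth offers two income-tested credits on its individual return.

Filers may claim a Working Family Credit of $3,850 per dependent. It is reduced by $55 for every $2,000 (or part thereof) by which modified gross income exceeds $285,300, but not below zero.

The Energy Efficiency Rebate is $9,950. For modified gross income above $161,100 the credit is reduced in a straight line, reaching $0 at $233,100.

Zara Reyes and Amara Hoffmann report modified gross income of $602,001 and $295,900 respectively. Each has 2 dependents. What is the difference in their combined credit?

Zara ($602,001): Working Family Credit: base = 2 × $3,850 = $7,700. income exceeds $285,300 by $316,701 → 159 increments × $55 = $8,745 ≥ base, so the credit is $0. Energy Efficiency Rebate: $602,001 is at or above $233,100, so the credit is $0. total $0 + $0 = $0
Amara ($295,900): Working Family Credit: base = 2 × $3,850 = $7,700. income exceeds $285,300 by $10,600, which is 6 full-or-partial $2,000 increments; reduction = 6 × $55 = $330, leaving $7,370. Energy Efficiency Rebate: $295,900 is at or above $233,100, so the credit is $0. total $7,370 + $0 = $7,370
Difference: |$0 − $7,370| = $7,370.

$7,370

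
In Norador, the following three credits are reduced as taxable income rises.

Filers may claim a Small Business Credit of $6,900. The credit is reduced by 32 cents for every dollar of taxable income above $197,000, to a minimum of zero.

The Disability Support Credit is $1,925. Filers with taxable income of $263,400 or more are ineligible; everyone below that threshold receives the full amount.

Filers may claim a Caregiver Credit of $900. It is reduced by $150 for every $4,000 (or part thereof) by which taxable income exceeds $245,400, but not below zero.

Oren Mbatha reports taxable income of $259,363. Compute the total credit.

Small Business Credit: 32% of the $62,363 excess over $197,000 is $19,956.16 ≥ base, so the credit is $0.
Disability Support Credit: $259,363 is below the $263,400 cutoff, so the full $1,925 applies.
Caregiver Credit: income exceeds $245,400 by $13,963, which is 4 full-or-partial $4,000 increments; reduction = 4 × $150 = $600, leaving $300.
Total: $0 + $1,925 + $300 = $2,225.

$2,225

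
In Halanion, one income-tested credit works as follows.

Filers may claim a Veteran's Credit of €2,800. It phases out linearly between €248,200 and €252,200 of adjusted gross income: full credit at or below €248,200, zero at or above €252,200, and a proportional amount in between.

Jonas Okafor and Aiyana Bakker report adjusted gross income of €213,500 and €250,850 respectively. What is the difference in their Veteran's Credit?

€1,855

Jonas (€213,500): Veteran's Credit: €213,500 is at or below the €248,200 threshold, so the full €2,800 applies.
Aiyana (€250,850): Veteran's Credit: €250,850 is €2,650 into a €4,000 phase-out range, leaving 1,350/4,000 of the credit: €2,800 × 1,350/4,000 = €945.
Difference: |€2,800 − €945| = €1,855.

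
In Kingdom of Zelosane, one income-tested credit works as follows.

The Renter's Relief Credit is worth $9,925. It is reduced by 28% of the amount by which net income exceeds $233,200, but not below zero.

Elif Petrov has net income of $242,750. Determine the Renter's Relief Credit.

$7,251

Renter's Relief Credit: 28% of the $9,550 excess over $233,200 is $2,674; credit = $9,925 − $2,674 = $7,251.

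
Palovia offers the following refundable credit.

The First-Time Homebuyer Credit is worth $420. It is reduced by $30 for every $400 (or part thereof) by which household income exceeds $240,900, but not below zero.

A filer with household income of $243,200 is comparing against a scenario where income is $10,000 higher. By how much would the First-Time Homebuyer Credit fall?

$240

At $243,200 — income exceeds $240,900 by $2,300, which is 6 full-or-partial $400 increments; reduction = 6 × $30 = $180, leaving $240.
At $253,200 — income exceeds $240,900 by $12,300 → 31 increments × $30 = $930 ≥ base, so the credit is $0.
Lost: $240 − $0 = $240.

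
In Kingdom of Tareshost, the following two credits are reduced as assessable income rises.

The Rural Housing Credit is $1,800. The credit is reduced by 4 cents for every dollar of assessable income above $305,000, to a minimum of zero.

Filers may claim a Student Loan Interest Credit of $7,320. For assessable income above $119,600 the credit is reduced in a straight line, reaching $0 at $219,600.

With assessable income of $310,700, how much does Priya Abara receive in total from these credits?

$1,572

Rural Housing Credit: 4% of the $5,700 excess over $305,000 is $228; credit = $1,800 − $228 = $1,572.
Student Loan Interest Credit: $310,700 is at or above $219,600, so the credit is $0.
Total: $1,572 + $0 = $1,572.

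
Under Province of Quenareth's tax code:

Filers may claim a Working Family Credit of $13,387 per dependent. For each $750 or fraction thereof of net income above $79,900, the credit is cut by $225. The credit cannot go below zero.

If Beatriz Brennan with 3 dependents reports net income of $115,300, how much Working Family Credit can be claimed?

Working Family Credit: base = 3 × $13,387 = $40,161. income exceeds $79,900 by $35,400, which is 48 full-or-partial $750 increments; reduction = 48 × $225 = $10,800, leaving $29,361.

$29,361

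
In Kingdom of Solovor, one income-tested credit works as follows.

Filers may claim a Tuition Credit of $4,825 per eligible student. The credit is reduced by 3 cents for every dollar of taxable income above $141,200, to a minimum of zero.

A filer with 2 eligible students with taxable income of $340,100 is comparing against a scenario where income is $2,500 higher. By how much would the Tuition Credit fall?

At $340,100 — base = 2 × $4,825 = $9,650. 3% of the $198,900 excess over $141,200 is $5,967; credit = $9,650 − $5,967 = $3,683.
At $342,600 — base = 2 × $4,825 = $9,650. 3% of the $201,400 excess over $141,200 is $6,042; credit = $9,650 − $6,042 = $3,608.
Lost: $3,683 − $3,608 = $75.

$75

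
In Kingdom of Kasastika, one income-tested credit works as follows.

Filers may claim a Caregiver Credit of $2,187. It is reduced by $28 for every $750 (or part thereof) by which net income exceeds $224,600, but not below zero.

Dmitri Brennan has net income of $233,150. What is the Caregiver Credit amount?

Caregiver Credit: income exceeds $224,600 by $8,550, which is 12 full-or-partial $750 increments; reduction = 12 × $28 = $336, leaving $1,851.

$1,851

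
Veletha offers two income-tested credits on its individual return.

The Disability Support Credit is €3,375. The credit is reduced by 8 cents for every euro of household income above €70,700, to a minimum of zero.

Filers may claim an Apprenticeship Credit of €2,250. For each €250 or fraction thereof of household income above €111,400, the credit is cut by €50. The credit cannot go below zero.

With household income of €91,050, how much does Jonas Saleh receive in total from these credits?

Disability Support Credit: 8% of the €20,350 excess over €70,700 is €1,628; credit = €3,375 − €1,628 = €1,747.
Apprenticeship Credit: €91,050 is at or below the €111,400 threshold, so the full €2,250 applies.
Total: €1,747 + €2,250 = €3,997.

€3,997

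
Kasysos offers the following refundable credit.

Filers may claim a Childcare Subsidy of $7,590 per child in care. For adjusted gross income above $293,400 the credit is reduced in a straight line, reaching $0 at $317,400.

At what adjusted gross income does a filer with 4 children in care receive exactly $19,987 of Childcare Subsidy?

Full credit = 4 × $7,590 = $30,360.
$19,987 is 19,987/30,360 of the full $30,360, so 10,373/30,360 of the $24,000 range has been used: income = $293,400 + $24,000 × 10,373/30,360 = $301,600.

$301,600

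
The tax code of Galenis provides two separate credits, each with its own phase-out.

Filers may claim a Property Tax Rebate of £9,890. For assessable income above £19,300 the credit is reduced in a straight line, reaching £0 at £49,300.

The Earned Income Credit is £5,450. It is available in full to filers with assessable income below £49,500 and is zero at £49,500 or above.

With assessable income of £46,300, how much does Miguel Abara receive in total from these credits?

£6,439

Property Tax Rebate: £46,300 is £27,000 into a £30,000 phase-out range, leaving 3,000/30,000 of the credit: £9,890 × 3,000/30,000 = £989.
Earned Income Credit: £46,300 is below the £49,500 cutoff, so the full £5,450 applies.
Total: £989 + £5,450 = £6,439.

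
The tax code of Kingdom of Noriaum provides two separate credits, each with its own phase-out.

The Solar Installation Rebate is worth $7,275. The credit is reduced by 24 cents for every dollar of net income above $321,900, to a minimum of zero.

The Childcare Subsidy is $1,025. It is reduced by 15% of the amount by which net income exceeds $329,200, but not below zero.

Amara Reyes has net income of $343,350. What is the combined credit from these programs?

Solar Installation Rebate: 24% of the $21,450 excess over $321,900 is $5,148; credit = $7,275 − $5,148 = $2,127.
Childcare Subsidy: 15% of the $14,150 excess over $329,200 is $2,122.50 ≥ base, so the credit is $0.
Total: $2,127 + $0 = $2,127.

$2,127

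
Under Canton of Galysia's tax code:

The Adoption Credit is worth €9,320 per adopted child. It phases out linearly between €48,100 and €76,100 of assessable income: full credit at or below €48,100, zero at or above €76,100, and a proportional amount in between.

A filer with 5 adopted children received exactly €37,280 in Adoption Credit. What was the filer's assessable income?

€53,700

Full credit = 5 × €9,320 = €46,600.
€37,280 is 37,280/46,600 of the full €46,600, so 9,320/46,600 of the €28,000 range has been used: income = €48,100 + €28,000 × 9,320/46,600 = €53,700.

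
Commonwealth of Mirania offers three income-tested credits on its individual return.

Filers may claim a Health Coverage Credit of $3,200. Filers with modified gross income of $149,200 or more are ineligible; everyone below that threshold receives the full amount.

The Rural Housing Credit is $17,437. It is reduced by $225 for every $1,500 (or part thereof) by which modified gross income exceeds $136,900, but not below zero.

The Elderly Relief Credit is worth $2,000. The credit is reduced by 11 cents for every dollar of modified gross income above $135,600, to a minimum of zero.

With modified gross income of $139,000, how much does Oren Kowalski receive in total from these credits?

Health Coverage Credit: $139,000 is below the $149,200 cutoff, so the full $3,200 applies.
Rural Housing Credit: income exceeds $136,900 by $2,100, which is 2 full-or-partial $1,500 increments; reduction = 2 × $225 = $450, leaving $16,987.
Elderly Relief Credit: 11% of the $3,400 excess over $135,600 is $374; credit = $2,000 − $374 = $1,626.
Total: $3,200 + $16,987 + $1,626 = $21,813.

$21,813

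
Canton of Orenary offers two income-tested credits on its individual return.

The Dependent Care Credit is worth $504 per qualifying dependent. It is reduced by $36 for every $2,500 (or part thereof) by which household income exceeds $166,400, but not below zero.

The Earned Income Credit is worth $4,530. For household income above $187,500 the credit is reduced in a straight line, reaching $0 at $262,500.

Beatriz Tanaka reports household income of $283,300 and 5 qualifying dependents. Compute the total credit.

$828

Dependent Care Credit: base = 5 × $504 = $2,520. income exceeds $166,400 by $116,900, which is 47 full-or-partial $2,500 increments; reduction = 47 × $36 = $1,692, leaving $828.
Earned Income Credit: $283,300 is at or above $262,500, so the credit is $0.
Total: $828 + $0 = $828.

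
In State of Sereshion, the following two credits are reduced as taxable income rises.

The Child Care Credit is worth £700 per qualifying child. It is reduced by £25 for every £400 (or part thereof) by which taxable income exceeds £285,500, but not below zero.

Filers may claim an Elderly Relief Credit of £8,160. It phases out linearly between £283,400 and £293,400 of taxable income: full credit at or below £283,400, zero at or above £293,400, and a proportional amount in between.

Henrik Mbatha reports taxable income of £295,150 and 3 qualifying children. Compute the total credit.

£1,475

Child Care Credit: base = 3 × £700 = £2,100. income exceeds £285,500 by £9,650, which is 25 full-or-partial £400 increments; reduction = 25 × £25 = £625, leaving £1,475.
Elderly Relief Credit: £295,150 is at or above £293,400, so the credit is £0.
Total: £1,475 + £0 = £1,475.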